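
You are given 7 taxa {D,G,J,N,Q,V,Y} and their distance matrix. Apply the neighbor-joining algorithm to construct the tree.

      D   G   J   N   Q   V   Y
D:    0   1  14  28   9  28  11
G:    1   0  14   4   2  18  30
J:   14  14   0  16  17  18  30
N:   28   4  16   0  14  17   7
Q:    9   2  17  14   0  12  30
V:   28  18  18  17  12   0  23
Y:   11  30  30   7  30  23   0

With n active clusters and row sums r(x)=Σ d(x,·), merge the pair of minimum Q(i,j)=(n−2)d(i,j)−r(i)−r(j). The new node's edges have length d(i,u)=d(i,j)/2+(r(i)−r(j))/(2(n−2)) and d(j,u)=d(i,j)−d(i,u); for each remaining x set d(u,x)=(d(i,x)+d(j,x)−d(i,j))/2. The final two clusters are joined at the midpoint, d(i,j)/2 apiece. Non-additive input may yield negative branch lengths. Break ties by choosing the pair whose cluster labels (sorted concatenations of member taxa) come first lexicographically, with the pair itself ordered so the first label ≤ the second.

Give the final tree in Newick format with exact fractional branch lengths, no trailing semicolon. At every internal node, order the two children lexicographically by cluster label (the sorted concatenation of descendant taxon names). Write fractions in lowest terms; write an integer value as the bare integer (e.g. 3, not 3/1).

step 1: merge (N,Y) at d=7, Q=-182; branch lengths N→-1, Y→8; new cluster NY
  updated: d(D,NY)=16, d(G,NY)=27/2, d(J,NY)=39/2, d(NY,Q)=37/2, d(NY,V)=33/2
step 2: merge (D,G) at d=1, Q=-225/2; branch lengths D→47/16, G→-31/16; new cluster DG
  updated: d(DG,J)=27/2, d(DG,NY)=57/4, d(DG,Q)=5, d(DG,V)=45/2
step 3: merge (DG,Q) at d=5, Q=-371/4; branch lengths DG→71/24, Q→49/24; new cluster DGQ
  updated: d(DGQ,J)=51/4, d(DGQ,NY)=111/8, d(DGQ,V)=59/4
step 4: merge (DGQ,J) at d=51/4, Q=-529/8; branch lengths DGQ→133/32, J→275/32; new cluster DGJQ
  updated: d(DGJQ,NY)=165/16, d(DGJQ,V)=10
step 5: merge (DGJQ,NY) at d=165/16, Q=-589/16; branch lengths DGJQ→61/32, NY→269/32; new cluster DGJNQY
  updated: d(DGJNQY,V)=259/32
step 6: merge (DGJNQY,V) at d=259/32; branch lengths DGJNQY→259/64, V→259/64; new cluster DGJNQVY
final tree: (((((D:47/16,G:-31/16):71/24,Q:49/24):133/32,J:275/32):61/32,(N:-1,Y:8):269/32):259/64,V:259/64)
total length: 1413/32

(((((D:47/16,G:-31/16):71/24,Q:49/24):133/32,J:275/32):61/32,(N:-1,Y:8):269/32):259/64,V:259/64)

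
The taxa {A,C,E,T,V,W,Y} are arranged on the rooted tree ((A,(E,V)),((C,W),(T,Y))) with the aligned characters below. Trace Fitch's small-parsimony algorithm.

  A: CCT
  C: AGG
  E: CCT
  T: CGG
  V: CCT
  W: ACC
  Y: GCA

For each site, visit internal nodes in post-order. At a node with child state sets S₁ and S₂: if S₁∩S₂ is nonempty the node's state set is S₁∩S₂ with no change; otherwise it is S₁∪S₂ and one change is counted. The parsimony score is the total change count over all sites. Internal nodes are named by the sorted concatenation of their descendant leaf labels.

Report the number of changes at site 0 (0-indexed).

2

[col 0] EV: children E:{C}, V:{C} ∩→ {C}; cost 0
[col 0] AEV: children A:{C}, EV:{C} ∩→ {C}; cost 0
[col 0] CW: children C:{A}, W:{A} ∩→ {A}; cost 0
[col 0] TY: children T:{C}, Y:{G} ∪→ {C,G}; cost 1
[col 0] CTWY: children CW:{A}, TY:{C,G} ∪→ {A,C,G}; cost 1
[col 0] ACETVWY: children AEV:{C}, CTWY:{A,C,G} ∩→ {C}; cost 0
[col 1] EV: children E:{C}, V:{C} ∩→ {C}; cost 0
[col 1] AEV: children A:{C}, EV:{C} ∩→ {C}; cost 0
[col 1] CW: children C:{G}, W:{C} ∪→ {C,G}; cost 1
[col 1] TY: children T:{G}, Y:{C} ∪→ {C,G}; cost 1
[col 1] CTWY: children CW:{C,G}, TY:{C,G} ∩→ {C,G}; cost 0
[col 1] ACETVWY: children AEV:{C}, CTWY:{C,G} ∩→ {C}; cost 0
[col 2] EV: children E:{T}, V:{T} ∩→ {T}; cost 0
[col 2] AEV: children A:{T}, EV:{T} ∩→ {T}; cost 0
[col 2] CW: children C:{G}, W:{C} ∪→ {C,G}; cost 1
[col 2] TY: children T:{G}, Y:{A} ∪→ {A,G}; cost 1
[col 2] CTWY: children CW:{C,G}, TY:{A,G} ∩→ {G}; cost 0
[col 2] ACETVWY: children AEV:{T}, CTWY:{G} ∪→ {G,T}; cost 1
per-site changes: [2, 2, 3]; total = 7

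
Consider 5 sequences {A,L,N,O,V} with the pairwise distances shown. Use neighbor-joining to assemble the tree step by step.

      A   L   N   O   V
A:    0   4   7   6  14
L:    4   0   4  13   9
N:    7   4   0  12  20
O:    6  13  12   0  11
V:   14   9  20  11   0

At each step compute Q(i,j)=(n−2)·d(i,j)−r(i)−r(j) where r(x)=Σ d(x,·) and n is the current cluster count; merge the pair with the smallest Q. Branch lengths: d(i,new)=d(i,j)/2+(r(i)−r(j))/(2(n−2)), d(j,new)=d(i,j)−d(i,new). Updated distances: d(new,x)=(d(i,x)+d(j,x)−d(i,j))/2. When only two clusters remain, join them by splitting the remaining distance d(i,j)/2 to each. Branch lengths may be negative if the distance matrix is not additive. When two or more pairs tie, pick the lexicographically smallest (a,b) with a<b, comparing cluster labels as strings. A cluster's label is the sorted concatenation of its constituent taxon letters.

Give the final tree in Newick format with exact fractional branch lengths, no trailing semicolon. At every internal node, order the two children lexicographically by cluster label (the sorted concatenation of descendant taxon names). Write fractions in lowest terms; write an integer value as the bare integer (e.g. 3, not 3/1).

(((A:1,(O:7/2,V:15/2):7/2):5/2,L:0):2,N:2)

step 1: merge (O,V) at d=11, Q=-63; branch lengths O→7/2, V→15/2; new cluster OV
  updated: d(A,OV)=9/2, d(L,OV)=11/2, d(N,OV)=21/2
step 2: merge (A,OV) at d=9/2, Q=-27; branch lengths A→1, OV→7/2; new cluster AOV
  updated: d(AOV,L)=5/2, d(AOV,N)=13/2
step 3: merge (AOV,L) at d=5/2, Q=-13; branch lengths AOV→5/2, L→0; new cluster ALOV
  updated: d(ALOV,N)=4
step 4: merge (ALOV,N) at d=4; branch lengths ALOV→2, N→2; new cluster ALNOV
final tree: (((A:1,(O:7/2,V:15/2):7/2):5/2,L:0):2,N:2)
total length: 22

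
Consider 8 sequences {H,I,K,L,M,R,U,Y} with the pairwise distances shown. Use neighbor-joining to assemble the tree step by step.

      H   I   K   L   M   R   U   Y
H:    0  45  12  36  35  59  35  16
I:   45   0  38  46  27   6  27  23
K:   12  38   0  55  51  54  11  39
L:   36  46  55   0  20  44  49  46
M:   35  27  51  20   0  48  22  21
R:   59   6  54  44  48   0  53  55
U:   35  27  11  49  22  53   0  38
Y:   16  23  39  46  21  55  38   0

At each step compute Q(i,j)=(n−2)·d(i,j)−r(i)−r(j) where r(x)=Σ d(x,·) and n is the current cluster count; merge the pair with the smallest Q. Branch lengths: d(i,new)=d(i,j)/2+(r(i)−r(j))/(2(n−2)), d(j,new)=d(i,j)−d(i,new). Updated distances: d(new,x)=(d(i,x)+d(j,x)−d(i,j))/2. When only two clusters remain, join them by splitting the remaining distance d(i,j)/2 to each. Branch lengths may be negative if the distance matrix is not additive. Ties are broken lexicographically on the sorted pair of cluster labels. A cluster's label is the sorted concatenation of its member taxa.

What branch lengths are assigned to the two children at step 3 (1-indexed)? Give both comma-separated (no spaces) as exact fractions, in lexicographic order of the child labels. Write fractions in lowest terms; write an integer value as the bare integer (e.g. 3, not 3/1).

iteration 1: select I,R (d=6, Q=-495); attach at lengths (-71/12, 143/12); label the merged cluster IR
  updated: d(H,IR)=49, d(IR,K)=43, d(IR,L)=42, d(IR,M)=69/2, d(IR,U)=37, d(IR,Y)=36
iteration 2: select K,U (d=11, Q=-348); attach at lengths (37/5, 18/5); label the merged cluster KU
  updated: d(H,KU)=18, d(IR,KU)=69/2, d(KU,L)=93/2, d(KU,M)=31, d(KU,Y)=33
iteration 3: select L,M (d=20, Q=-252); attach at lengths (129/8, 31/8); label the merged cluster LM
  updated: d(H,LM)=51/2, d(IR,LM)=113/4, d(KU,LM)=115/4, d(LM,Y)=47/2
iteration 4: select H,Y (d=16, Q=-169); attach at lengths (8, 8); label the merged cluster HY
  updated: d(HY,IR)=69/2, d(HY,KU)=35/2, d(HY,LM)=33/2
iteration 5: select HY,KU (d=35/2, Q=-457/4); attach at lengths (91/16, 189/16); label the merged cluster HKUY
  updated: d(HKUY,IR)=103/4, d(HKUY,LM)=111/8
iteration 6: select HKUY,IR (d=103/4, Q=-543/8); attach at lengths (91/16, 321/16); label the merged cluster HIKRUY
  updated: d(HIKRUY,LM)=131/16
iteration 7: select HIKRUY,LM (d=131/16); attach at lengths (131/32, 131/32); label the merged cluster HIKLMRUY
final tree: ((((H:8,Y:8):91/16,(K:37/5,U:18/5):189/16):91/16,(I:-71/12,R:143/12):321/16):131/32,(L:129/8,M:31/8):131/32)
total length: 1671/16

129/8,31/8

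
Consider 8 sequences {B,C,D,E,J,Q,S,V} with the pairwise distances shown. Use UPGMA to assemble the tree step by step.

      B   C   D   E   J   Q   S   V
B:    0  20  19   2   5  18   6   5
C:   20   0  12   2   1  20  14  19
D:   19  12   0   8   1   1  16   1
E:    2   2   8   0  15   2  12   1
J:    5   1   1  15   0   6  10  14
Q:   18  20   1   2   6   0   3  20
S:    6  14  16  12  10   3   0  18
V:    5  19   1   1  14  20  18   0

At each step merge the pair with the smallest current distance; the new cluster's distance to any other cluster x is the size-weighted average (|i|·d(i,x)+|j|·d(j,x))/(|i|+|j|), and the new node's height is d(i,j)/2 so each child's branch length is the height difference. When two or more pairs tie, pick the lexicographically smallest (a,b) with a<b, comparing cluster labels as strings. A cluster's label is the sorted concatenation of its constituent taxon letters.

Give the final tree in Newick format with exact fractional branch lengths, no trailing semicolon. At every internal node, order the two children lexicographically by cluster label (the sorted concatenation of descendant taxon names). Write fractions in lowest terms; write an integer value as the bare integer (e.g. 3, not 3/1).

iteration 1: select C,J (d=1); attach at lengths (1/2, 1/2); label the merged cluster CJ
  updated: d(B,CJ)=25/2, d(CJ,D)=13/2, d(CJ,E)=17/2, d(CJ,Q)=13, d(CJ,S)=12, d(CJ,V)=33/2
iteration 2: select D,Q (d=1); attach at lengths (1/2, 1/2); label the merged cluster DQ
  updated: d(B,DQ)=37/2, d(CJ,DQ)=39/4, d(DQ,E)=5, d(DQ,S)=19/2, d(DQ,V)=21/2
iteration 3: select E,V (d=1); attach at lengths (1/2, 1/2); label the merged cluster EV
  updated: d(B,EV)=7/2, d(CJ,EV)=25/2, d(DQ,EV)=31/4, d(EV,S)=15
iteration 4: select B,EV (d=7/2); attach at lengths (7/4, 5/4); label the merged cluster BEV
  updated: d(BEV,CJ)=25/2, d(BEV,DQ)=34/3, d(BEV,S)=12
iteration 5: select DQ,S (d=19/2); attach at lengths (17/4, 19/4); label the merged cluster DQS
  updated: d(BEV,DQS)=104/9, d(CJ,DQS)=21/2
iteration 6: select CJ,DQS (d=21/2); attach at lengths (19/4, 1/2); label the merged cluster CDJQS
  updated: d(BEV,CDJQS)=179/15
iteration 7: select BEV,CDJQS (d=179/15); attach at lengths (253/60, 43/60); label the merged cluster BCDEJQSV
final tree: ((B:7/4,(E:1/2,V:1/2):5/4):253/60,((C:1/2,J:1/2):19/4,((D:1/2,Q:1/2):17/4,S:19/4):1/2):43/60)
total length: 1511/60

((B:7/4,(E:1/2,V:1/2):5/4):253/60,((C:1/2,J:1/2):19/4,((D:1/2,Q:1/2):17/4,S:19/4):1/2):43/60)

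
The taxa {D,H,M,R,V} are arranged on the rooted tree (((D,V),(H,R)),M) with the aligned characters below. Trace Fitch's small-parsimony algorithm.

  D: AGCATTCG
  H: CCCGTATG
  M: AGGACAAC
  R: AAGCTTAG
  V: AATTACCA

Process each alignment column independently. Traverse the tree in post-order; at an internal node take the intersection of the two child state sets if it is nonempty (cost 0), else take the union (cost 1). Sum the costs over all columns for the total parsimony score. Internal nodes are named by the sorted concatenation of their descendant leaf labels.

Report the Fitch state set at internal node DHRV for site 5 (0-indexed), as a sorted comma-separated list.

DV@0: {A} ∩ {A} = {A} (intersection, +0)
HR@0: {C} ∪ {A} = {A,C} (union, +1)
DHRV@0: {A} ∩ {A,C} = {A} (intersection, +0)
DHMRV@0: {A} ∩ {A} = {A} (intersection, +0)
DV@1: {G} ∪ {A} = {A,G} (union, +1)
HR@1: {C} ∪ {A} = {A,C} (union, +1)
DHRV@1: {A,G} ∩ {A,C} = {A} (intersection, +0)
DHMRV@1: {A} ∪ {G} = {A,G} (union, +1)
DV@2: {C} ∪ {T} = {C,T} (union, +1)
HR@2: {C} ∪ {G} = {C,G} (union, +1)
DHRV@2: {C,T} ∩ {C,G} = {C} (intersection, +0)
DHMRV@2: {C} ∪ {G} = {C,G} (union, +1)
DV@3: {A} ∪ {T} = {A,T} (union, +1)
HR@3: {G} ∪ {C} = {C,G} (union, +1)
DHRV@3: {A,T} ∪ {C,G} = {A,C,G,T} (union, +1)
DHMRV@3: {A,C,G,T} ∩ {A} = {A} (intersection, +0)
DV@4: {T} ∪ {A} = {A,T} (union, +1)
HR@4: {T} ∩ {T} = {T} (intersection, +0)
DHRV@4: {A,T} ∩ {T} = {T} (intersection, +0)
DHMRV@4: {T} ∪ {C} = {C,T} (union, +1)
DV@5: {T} ∪ {C} = {C,T} (union, +1)
HR@5: {A} ∪ {T} = {A,T} (union, +1)
DHRV@5: {C,T} ∩ {A,T} = {T} (intersection, +0)
DHMRV@5: {T} ∪ {A} = {A,T} (union, +1)
DV@6: {C} ∩ {C} = {C} (intersection, +0)
HR@6: {T} ∪ {A} = {A,T} (union, +1)
DHRV@6: {C} ∪ {A,T} = {A,C,T} (union, +1)
DHMRV@6: {A,C,T} ∩ {A} = {A} (intersection, +0)
DV@7: {G} ∪ {A} = {A,G} (union, +1)
HR@7: {G} ∩ {G} = {G} (intersection, +0)
DHRV@7: {A,G} ∩ {G} = {G} (intersection, +0)
DHMRV@7: {G} ∪ {C} = {C,G} (union, +1)
per-site changes: [1, 3, 3, 3, 2, 3, 2, 2]; total = 19

T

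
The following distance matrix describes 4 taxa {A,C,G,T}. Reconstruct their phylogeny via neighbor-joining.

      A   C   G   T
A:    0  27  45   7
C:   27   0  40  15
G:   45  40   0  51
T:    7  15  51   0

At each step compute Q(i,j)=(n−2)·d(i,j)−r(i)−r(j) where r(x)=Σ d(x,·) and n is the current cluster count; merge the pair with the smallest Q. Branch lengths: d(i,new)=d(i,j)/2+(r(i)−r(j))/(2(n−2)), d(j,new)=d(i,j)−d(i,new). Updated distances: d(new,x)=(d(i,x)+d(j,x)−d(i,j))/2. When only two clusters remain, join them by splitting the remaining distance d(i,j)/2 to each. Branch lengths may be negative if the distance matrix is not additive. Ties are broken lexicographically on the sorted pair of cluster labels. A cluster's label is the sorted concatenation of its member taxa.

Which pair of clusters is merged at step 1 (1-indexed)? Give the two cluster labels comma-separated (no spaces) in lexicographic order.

A,T

step 1: merge (A,T) at d=7, Q=-138; branch lengths A→5, T→2; new cluster AT
  updated: d(AT,C)=35/2, d(AT,G)=89/2
step 2: merge (AT,C) at d=35/2, Q=-102; branch lengths AT→11, C→13/2; new cluster ACT
  updated: d(ACT,G)=67/2
step 3: merge (ACT,G) at d=67/2; branch lengths ACT→67/4, G→67/4; new cluster ACGT
final tree: (((A:5,T:2):11,C:13/2):67/4,G:67/4)
total length: 58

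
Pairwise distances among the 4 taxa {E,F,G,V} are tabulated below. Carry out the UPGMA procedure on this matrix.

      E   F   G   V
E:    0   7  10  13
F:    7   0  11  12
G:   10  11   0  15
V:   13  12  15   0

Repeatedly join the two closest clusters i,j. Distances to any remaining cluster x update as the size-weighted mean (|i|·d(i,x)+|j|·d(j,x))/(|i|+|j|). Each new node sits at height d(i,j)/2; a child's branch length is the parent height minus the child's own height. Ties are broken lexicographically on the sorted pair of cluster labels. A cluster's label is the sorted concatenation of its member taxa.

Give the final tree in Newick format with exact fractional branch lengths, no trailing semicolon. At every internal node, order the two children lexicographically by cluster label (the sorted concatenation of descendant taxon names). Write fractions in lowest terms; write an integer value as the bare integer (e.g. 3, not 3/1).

iteration 1: select E,F (d=7); attach at lengths (7/2, 7/2); label the merged cluster EF
  updated: d(EF,G)=21/2, d(EF,V)=25/2
iteration 2: select EF,G (d=21/2); attach at lengths (7/4, 21/4); label the merged cluster EFG
  updated: d(EFG,V)=40/3
iteration 3: select EFG,V (d=40/3); attach at lengths (17/12, 20/3); label the merged cluster EFGV
final tree: (((E:7/2,F:7/2):7/4,G:21/4):17/12,V:20/3)
total length: 265/12

(((E:7/2,F:7/2):7/4,G:21/4):17/12,V:20/3)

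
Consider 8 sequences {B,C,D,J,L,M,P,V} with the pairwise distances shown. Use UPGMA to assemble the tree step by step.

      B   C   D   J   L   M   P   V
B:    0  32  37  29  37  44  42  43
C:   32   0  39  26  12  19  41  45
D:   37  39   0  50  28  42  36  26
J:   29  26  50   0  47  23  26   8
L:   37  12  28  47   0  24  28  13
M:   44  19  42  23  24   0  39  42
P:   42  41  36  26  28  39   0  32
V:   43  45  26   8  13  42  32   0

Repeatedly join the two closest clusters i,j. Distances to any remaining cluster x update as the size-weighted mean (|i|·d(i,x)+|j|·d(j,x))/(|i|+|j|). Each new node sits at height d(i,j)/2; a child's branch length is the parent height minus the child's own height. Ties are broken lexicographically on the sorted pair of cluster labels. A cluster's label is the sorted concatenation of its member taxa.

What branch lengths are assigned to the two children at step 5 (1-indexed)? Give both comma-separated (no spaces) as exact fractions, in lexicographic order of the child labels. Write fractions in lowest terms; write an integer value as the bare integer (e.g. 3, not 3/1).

221/36,43/18

step 1: merge (J,V) at d=8; branch lengths J→4, V→4; new cluster JV
  updated: d(B,JV)=36, d(C,JV)=71/2, d(D,JV)=38, d(JV,L)=30, d(JV,M)=65/2, d(JV,P)=29
step 2: merge (C,L) at d=12; branch lengths C→6, L→6; new cluster CL
  updated: d(B,CL)=69/2, d(CL,D)=67/2, d(CL,JV)=131/4, d(CL,M)=43/2, d(CL,P)=69/2
step 3: merge (CL,M) at d=43/2; branch lengths CL→19/4, M→43/4; new cluster CLM
  updated: d(B,CLM)=113/3, d(CLM,D)=109/3, d(CLM,JV)=98/3, d(CLM,P)=36
step 4: merge (JV,P) at d=29; branch lengths JV→21/2, P→29/2; new cluster JPV
  updated: d(B,JPV)=38, d(CLM,JPV)=304/9, d(D,JPV)=112/3
step 5: merge (CLM,JPV) at d=304/9; branch lengths CLM→221/36, JPV→43/18; new cluster CJLMPV
  updated: d(B,CJLMPV)=227/6, d(CJLMPV,D)=221/6
step 6: merge (CJLMPV,D) at d=221/6; branch lengths CJLMPV→55/36, D→221/12; new cluster CDJLMPV
  updated: d(B,CDJLMPV)=264/7
step 7: merge (B,CDJLMPV) at d=264/7; branch lengths B→132/7, CDJLMPV→37/84; new cluster BCDJLMPV
final tree: (B:132/7,((((C:6,L:6):19/4,M:43/4):221/36,((J:4,V:4):21/2,P:29/2):43/18):55/36,D:221/12):37/84)
total length: 6821/63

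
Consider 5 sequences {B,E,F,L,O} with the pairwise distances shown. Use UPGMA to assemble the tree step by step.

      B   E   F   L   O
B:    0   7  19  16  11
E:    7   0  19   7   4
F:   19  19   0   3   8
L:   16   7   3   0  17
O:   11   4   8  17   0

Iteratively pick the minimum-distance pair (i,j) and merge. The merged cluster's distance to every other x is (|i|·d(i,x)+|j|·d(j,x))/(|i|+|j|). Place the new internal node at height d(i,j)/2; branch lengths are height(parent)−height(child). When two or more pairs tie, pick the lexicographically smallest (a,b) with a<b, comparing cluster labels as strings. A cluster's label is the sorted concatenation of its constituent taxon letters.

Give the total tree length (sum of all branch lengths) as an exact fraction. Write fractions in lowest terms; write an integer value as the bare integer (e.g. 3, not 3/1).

iteration 1: select F,L (d=3); attach at lengths (3/2, 3/2); label the merged cluster FL
  updated: d(B,FL)=35/2, d(E,FL)=13, d(FL,O)=25/2
iteration 2: select E,O (d=4); attach at lengths (2, 2); label the merged cluster EO
  updated: d(B,EO)=9, d(EO,FL)=51/4
iteration 3: select B,EO (d=9); attach at lengths (9/2, 5/2); label the merged cluster BEO
  updated: d(BEO,FL)=43/3
iteration 4: select BEO,FL (d=43/3); attach at lengths (8/3, 17/3); label the merged cluster BEFLO
final tree: ((B:9/2,(E:2,O:2):5/2):8/3,(F:3/2,L:3/2):17/3)
total length: 67/3

67/3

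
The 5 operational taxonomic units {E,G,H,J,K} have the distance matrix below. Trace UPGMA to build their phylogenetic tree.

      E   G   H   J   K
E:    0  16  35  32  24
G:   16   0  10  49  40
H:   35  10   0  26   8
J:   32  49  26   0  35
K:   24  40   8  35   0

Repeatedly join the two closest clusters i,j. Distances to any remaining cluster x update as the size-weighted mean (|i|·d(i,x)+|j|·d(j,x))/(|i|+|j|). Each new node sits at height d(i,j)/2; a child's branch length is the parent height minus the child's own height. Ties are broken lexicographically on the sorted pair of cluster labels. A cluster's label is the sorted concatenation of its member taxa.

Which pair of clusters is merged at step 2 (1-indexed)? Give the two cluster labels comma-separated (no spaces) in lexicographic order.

step 1: merge (H,K) at d=8; branch lengths H→4, K→4; new cluster HK
  updated: d(E,HK)=59/2, d(G,HK)=25, d(HK,J)=61/2
step 2: merge (E,G) at d=16; branch lengths E→8, G→8; new cluster EG
  updated: d(EG,HK)=109/4, d(EG,J)=81/2
step 3: merge (EG,HK) at d=109/4; branch lengths EG→45/8, HK→77/8; new cluster EGHK
  updated: d(EGHK,J)=71/2
step 4: merge (EGHK,J) at d=71/2; branch lengths EGHK→33/8, J→71/4; new cluster EGHJK
final tree: (((E:8,G:8):45/8,(H:4,K:4):77/8):33/8,J:71/4)
total length: 489/8

E,G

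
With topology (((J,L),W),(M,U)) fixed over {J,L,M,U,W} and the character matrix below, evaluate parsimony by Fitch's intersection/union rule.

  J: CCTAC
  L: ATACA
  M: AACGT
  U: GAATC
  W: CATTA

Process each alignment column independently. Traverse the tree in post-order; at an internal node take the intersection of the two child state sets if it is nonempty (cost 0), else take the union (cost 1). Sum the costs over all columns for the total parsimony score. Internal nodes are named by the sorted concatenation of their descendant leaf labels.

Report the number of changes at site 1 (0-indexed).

JL@0: {C} ∪ {A} = {A,C} (union, +1)
JLW@0: {A,C} ∩ {C} = {C} (intersection, +0)
MU@0: {A} ∪ {G} = {A,G} (union, +1)
JLMUW@0: {C} ∪ {A,G} = {A,C,G} (union, +1)
JL@1: {C} ∪ {T} = {C,T} (union, +1)
JLW@1: {C,T} ∪ {A} = {A,C,T} (union, +1)
MU@1: {A} ∩ {A} = {A} (intersection, +0)
JLMUW@1: {A,C,T} ∩ {A} = {A} (intersection, +0)
JL@2: {T} ∪ {A} = {A,T} (union, +1)
JLW@2: {A,T} ∩ {T} = {T} (intersection, +0)
MU@2: {C} ∪ {A} = {A,C} (union, +1)
JLMUW@2: {T} ∪ {A,C} = {A,C,T} (union, +1)
JL@3: {A} ∪ {C} = {A,C} (union, +1)
JLW@3: {A,C} ∪ {T} = {A,C,T} (union, +1)
MU@3: {G} ∪ {T} = {G,T} (union, +1)
JLMUW@3: {A,C,T} ∩ {G,T} = {T} (intersection, +0)
JL@4: {C} ∪ {A} = {A,C} (union, +1)
JLW@4: {A,C} ∩ {A} = {A} (intersection, +0)
MU@4: {T} ∪ {C} = {C,T} (union, +1)
JLMUW@4: {A} ∪ {C,T} = {A,C,T} (union, +1)
per-site changes: [3, 2, 3, 3, 3]; total = 14

2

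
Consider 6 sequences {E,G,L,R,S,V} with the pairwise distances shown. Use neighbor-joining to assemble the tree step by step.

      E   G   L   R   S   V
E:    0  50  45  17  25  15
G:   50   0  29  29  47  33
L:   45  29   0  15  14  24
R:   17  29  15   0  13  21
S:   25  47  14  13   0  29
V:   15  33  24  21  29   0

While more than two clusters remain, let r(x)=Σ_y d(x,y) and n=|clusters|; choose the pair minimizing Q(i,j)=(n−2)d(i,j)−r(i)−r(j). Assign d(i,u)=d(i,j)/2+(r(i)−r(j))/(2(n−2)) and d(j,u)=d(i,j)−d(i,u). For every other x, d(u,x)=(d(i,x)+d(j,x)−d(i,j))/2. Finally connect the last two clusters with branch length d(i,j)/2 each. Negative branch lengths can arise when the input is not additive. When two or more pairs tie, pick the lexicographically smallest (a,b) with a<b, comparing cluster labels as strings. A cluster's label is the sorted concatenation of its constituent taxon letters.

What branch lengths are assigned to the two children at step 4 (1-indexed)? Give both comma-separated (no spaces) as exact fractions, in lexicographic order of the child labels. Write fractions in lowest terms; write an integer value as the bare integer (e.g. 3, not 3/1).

5/8,45/8

1. join E+V (d=15, Q=-214) ⇒ EV; edges |E|=45/4, |V|=15/4
  updated: d(EV,G)=34, d(EV,L)=27, d(EV,R)=23/2, d(EV,S)=39/2
2. join G+L (d=29, Q=-137) ⇒ GL; edges |G|=47/2, |L|=11/2
  updated: d(EV,GL)=16, d(GL,R)=15/2, d(GL,S)=16
3. join EV+S (d=39/2, Q=-113/2) ⇒ ESV; edges |EV|=75/8, |S|=81/8
  updated: d(ESV,GL)=25/4, d(ESV,R)=5/2
4. join ESV+GL (d=25/4, Q=-65/4) ⇒ EGLSV; edges |ESV|=5/8, |GL|=45/8
  updated: d(EGLSV,R)=15/8
5. join EGLSV+R (d=15/8) ⇒ EGLRSV; edges |EGLSV|=15/16, |R|=15/16
final tree: ((((E:45/4,V:15/4):75/8,S:81/8):5/8,(G:47/2,L:11/2):45/8):15/16,R:15/16)
total length: 573/8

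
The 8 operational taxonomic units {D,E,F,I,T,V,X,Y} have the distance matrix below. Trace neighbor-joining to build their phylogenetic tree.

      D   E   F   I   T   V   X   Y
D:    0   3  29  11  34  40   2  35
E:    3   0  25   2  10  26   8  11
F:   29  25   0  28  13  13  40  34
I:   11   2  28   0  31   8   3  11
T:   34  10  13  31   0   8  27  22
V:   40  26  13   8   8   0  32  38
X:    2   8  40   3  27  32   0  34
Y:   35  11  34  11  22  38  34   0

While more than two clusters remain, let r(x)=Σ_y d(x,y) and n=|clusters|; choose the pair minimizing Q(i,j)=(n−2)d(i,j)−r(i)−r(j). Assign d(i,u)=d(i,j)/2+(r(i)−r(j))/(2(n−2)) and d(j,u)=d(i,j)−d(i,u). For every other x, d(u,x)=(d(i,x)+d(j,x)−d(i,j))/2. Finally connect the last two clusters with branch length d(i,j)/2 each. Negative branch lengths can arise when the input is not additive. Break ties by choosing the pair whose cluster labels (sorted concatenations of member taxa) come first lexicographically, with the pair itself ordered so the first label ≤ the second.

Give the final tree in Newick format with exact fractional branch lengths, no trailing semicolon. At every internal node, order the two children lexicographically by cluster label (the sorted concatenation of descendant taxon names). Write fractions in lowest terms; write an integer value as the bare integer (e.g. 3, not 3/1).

(((((D:5/3,X:1/3):403/48,I:-115/48):259/64,E:-243/64):235/64,((F:167/20,V:93/20):45/32,T:83/32):795/64):725/128,Y:725/128)

1. join D+X (d=2, Q=-288) ⇒ DX; edges |D|=5/3, |X|=1/3
  updated: d(DX,E)=9/2, d(DX,F)=67/2, d(DX,I)=6, d(DX,T)=59/2, d(DX,V)=35, d(DX,Y)=67/2
2. join F+V (d=13, Q=-419/2) ⇒ FV; edges |F|=167/20, |V|=93/20
  updated: d(DX,FV)=111/4, d(E,FV)=19, d(FV,I)=23/2, d(FV,T)=4, d(FV,Y)=59/2
3. join FV+T (d=4, Q=-689/4) ⇒ FTV; edges |FV|=45/32, |T|=83/32
  updated: d(DX,FTV)=213/8, d(E,FTV)=25/2, d(FTV,I)=77/4, d(FTV,Y)=95/4
4. join DX+I (d=6, Q=-727/8) ⇒ DIX; edges |DX|=403/48, |I|=-115/48
  updated: d(DIX,E)=1/4, d(DIX,FTV)=319/16, d(DIX,Y)=77/4
5. join DIX+E (d=1/4, Q=-1003/16) ⇒ DEIX; edges |DIX|=259/64, |E|=-243/64
  updated: d(DEIX,FTV)=515/32, d(DEIX,Y)=15
6. join DEIX+FTV (d=515/32, Q=-1755/32) ⇒ DEFITVX; edges |DEIX|=235/64, |FTV|=795/64
  updated: d(DEFITVX,Y)=725/64
7. join DEFITVX+Y (d=725/64) ⇒ DEFITVXY; edges |DEFITVX|=725/128, |Y|=725/128
final tree: (((((D:5/3,X:1/3):403/48,I:-115/48):259/64,E:-243/64):235/64,((F:167/20,V:93/20):45/32,T:83/32):795/64):725/128,Y:725/128)
total length: 3371/64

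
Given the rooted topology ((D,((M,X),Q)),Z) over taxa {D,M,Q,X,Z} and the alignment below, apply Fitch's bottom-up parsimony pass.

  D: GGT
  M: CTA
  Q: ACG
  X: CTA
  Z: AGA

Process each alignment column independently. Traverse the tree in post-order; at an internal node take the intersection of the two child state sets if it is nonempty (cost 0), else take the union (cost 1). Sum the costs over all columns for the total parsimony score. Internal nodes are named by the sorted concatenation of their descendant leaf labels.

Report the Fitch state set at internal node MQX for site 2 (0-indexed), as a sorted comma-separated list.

A,G

[col 0] MX: children M:{C}, X:{C} ∩→ {C}; cost 0
[col 0] MQX: children MX:{C}, Q:{A} ∪→ {A,C}; cost 1
[col 0] DMQX: children D:{G}, MQX:{A,C} ∪→ {A,C,G}; cost 1
[col 0] DMQXZ: children DMQX:{A,C,G}, Z:{A} ∩→ {A}; cost 0
[col 1] MX: children M:{T}, X:{T} ∩→ {T}; cost 0
[col 1] MQX: children MX:{T}, Q:{C} ∪→ {C,T}; cost 1
[col 1] DMQX: children D:{G}, MQX:{C,T} ∪→ {C,G,T}; cost 1
[col 1] DMQXZ: children DMQX:{C,G,T}, Z:{G} ∩→ {G}; cost 0
[col 2] MX: children M:{A}, X:{A} ∩→ {A}; cost 0
[col 2] MQX: children MX:{A}, Q:{G} ∪→ {A,G}; cost 1
[col 2] DMQX: children D:{T}, MQX:{A,G} ∪→ {A,G,T}; cost 1
[col 2] DMQXZ: children DMQX:{A,G,T}, Z:{A} ∩→ {A}; cost 0
per-site changes: [2, 2, 2]; total = 6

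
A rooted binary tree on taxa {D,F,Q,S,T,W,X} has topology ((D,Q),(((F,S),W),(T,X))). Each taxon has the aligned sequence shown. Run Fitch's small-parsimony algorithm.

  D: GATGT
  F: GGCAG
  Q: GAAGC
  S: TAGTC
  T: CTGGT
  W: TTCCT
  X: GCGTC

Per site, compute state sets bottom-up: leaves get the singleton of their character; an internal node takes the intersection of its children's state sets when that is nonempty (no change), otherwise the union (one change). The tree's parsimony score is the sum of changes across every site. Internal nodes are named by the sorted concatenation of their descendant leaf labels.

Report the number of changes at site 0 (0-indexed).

site 0, node DQ: D={G} ∩ Q={G} → {G} (+0)
site 0, node FS: F={G} ∪ S={T} → {G,T} (+1)
site 0, node FSW: FS={G,T} ∩ W={T} → {T} (+0)
site 0, node TX: T={C} ∪ X={G} → {C,G} (+1)
site 0, node FSTWX: FSW={T} ∪ TX={C,G} → {C,G,T} (+1)
site 0, node DFQSTWX: DQ={G} ∩ FSTWX={C,G,T} → {G} (+0)
site 1, node DQ: D={A} ∩ Q={A} → {A} (+0)
site 1, node FS: F={G} ∪ S={A} → {A,G} (+1)
site 1, node FSW: FS={A,G} ∪ W={T} → {A,G,T} (+1)
site 1, node TX: T={T} ∪ X={C} → {C,T} (+1)
site 1, node FSTWX: FSW={A,G,T} ∩ TX={C,T} → {T} (+0)
site 1, node DFQSTWX: DQ={A} ∪ FSTWX={T} → {A,T} (+1)
site 2, node DQ: D={T} ∪ Q={A} → {A,T} (+1)
site 2, node FS: F={C} ∪ S={G} → {C,G} (+1)
site 2, node FSW: FS={C,G} ∩ W={C} → {C} (+0)
site 2, node TX: T={G} ∩ X={G} → {G} (+0)
site 2, node FSTWX: FSW={C} ∪ TX={G} → {C,G} (+1)
site 2, node DFQSTWX: DQ={A,T} ∪ FSTWX={C,G} → {A,C,G,T} (+1)
site 3, node DQ: D={G} ∩ Q={G} → {G} (+0)
site 3, node FS: F={A} ∪ S={T} → {A,T} (+1)
site 3, node FSW: FS={A,T} ∪ W={C} → {A,C,T} (+1)
site 3, node TX: T={G} ∪ X={T} → {G,T} (+1)
site 3, node FSTWX: FSW={A,C,T} ∩ TX={G,T} → {T} (+0)
site 3, node DFQSTWX: DQ={G} ∪ FSTWX={T} → {G,T} (+1)
site 4, node DQ: D={T} ∪ Q={C} → {C,T} (+1)
site 4, node FS: F={G} ∪ S={C} → {C,G} (+1)
site 4, node FSW: FS={C,G} ∪ W={T} → {C,G,T} (+1)
site 4, node TX: T={T} ∪ X={C} → {C,T} (+1)
site 4, node FSTWX: FSW={C,G,T} ∩ TX={C,T} → {C,T} (+0)
site 4, node DFQSTWX: DQ={C,T} ∩ FSTWX={C,T} → {C,T} (+0)
per-site changes: [3, 4, 4, 4, 4]; total = 19

3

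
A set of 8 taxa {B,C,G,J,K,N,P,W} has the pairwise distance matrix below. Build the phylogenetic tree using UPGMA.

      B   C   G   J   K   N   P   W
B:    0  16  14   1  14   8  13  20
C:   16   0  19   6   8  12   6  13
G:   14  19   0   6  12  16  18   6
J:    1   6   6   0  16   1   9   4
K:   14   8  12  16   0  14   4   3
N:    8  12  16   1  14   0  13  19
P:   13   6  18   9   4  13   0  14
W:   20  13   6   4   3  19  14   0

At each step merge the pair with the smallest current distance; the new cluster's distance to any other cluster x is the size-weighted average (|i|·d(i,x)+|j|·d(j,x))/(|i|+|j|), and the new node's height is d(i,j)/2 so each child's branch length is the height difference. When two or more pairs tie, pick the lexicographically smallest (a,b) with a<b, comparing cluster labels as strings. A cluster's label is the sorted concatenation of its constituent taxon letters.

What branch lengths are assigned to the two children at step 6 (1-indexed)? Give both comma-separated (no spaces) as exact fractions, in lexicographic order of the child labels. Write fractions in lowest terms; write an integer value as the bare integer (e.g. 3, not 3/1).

7/2,11/4

step 1: merge (B,J) at d=1; branch lengths B→1/2, J→1/2; new cluster BJ
  updated: d(BJ,C)=11, d(BJ,G)=10, d(BJ,K)=15, d(BJ,N)=9/2, d(BJ,P)=11, d(BJ,W)=12
step 2: merge (K,W) at d=3; branch lengths K→3/2, W→3/2; new cluster KW
  updated: d(BJ,KW)=27/2, d(C,KW)=21/2, d(G,KW)=9, d(KW,N)=33/2, d(KW,P)=9
step 3: merge (BJ,N) at d=9/2; branch lengths BJ→7/4, N→9/4; new cluster BJN
  updated: d(BJN,C)=34/3, d(BJN,G)=12, d(BJN,KW)=29/2, d(BJN,P)=35/3
step 4: merge (C,P) at d=6; branch lengths C→3, P→3; new cluster CP
  updated: d(BJN,CP)=23/2, d(CP,G)=37/2, d(CP,KW)=39/4
step 5: merge (G,KW) at d=9; branch lengths G→9/2, KW→3; new cluster GKW
  updated: d(BJN,GKW)=41/3, d(CP,GKW)=38/3
step 6: merge (BJN,CP) at d=23/2; branch lengths BJN→7/2, CP→11/4; new cluster BCJNP
  updated: d(BCJNP,GKW)=199/15
step 7: merge (BCJNP,GKW) at d=199/15; branch lengths BCJNP→53/60, GKW→32/15; new cluster BCGJKNPW
final tree: ((((B:1/2,J:1/2):7/4,N:9/4):7/2,(C:3,P:3):11/4):53/60,(G:9/2,(K:3/2,W:3/2):3):32/15)
total length: 923/30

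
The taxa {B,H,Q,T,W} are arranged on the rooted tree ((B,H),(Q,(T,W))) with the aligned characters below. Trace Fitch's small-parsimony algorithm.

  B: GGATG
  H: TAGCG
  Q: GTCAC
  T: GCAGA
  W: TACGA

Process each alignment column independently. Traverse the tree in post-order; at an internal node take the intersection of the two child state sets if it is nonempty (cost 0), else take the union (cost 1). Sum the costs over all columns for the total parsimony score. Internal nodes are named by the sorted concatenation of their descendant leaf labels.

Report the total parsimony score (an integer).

BH@0: {G} ∪ {T} = {G,T} (union, +1)
TW@0: {G} ∪ {T} = {G,T} (union, +1)
QTW@0: {G} ∩ {G,T} = {G} (intersection, +0)
BHQTW@0: {G,T} ∩ {G} = {G} (intersection, +0)
BH@1: {G} ∪ {A} = {A,G} (union, +1)
TW@1: {C} ∪ {A} = {A,C} (union, +1)
QTW@1: {T} ∪ {A,C} = {A,C,T} (union, +1)
BHQTW@1: {A,G} ∩ {A,C,T} = {A} (intersection, +0)
BH@2: {A} ∪ {G} = {A,G} (union, +1)
TW@2: {A} ∪ {C} = {A,C} (union, +1)
QTW@2: {C} ∩ {A,C} = {C} (intersection, +0)
BHQTW@2: {A,G} ∪ {C} = {A,C,G} (union, +1)
BH@3: {T} ∪ {C} = {C,T} (union, +1)
TW@3: {G} ∩ {G} = {G} (intersection, +0)
QTW@3: {A} ∪ {G} = {A,G} (union, +1)
BHQTW@3: {C,T} ∪ {A,G} = {A,C,G,T} (union, +1)
BH@4: {G} ∩ {G} = {G} (intersection, +0)
TW@4: {A} ∩ {A} = {A} (intersection, +0)
QTW@4: {C} ∪ {A} = {A,C} (union, +1)
BHQTW@4: {G} ∪ {A,C} = {A,C,G} (union, +1)
per-site changes: [2, 3, 3, 3, 2]; total = 13

13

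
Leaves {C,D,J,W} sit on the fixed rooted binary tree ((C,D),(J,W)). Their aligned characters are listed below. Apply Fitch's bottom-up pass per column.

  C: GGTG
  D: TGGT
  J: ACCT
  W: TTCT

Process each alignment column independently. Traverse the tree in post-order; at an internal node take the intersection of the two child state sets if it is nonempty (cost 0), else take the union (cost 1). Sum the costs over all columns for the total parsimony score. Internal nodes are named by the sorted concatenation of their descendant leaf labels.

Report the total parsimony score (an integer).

7

CD@0: {G} ∪ {T} = {G,T} (union, +1)
JW@0: {A} ∪ {T} = {A,T} (union, +1)
CDJW@0: {G,T} ∩ {A,T} = {T} (intersection, +0)
CD@1: {G} ∩ {G} = {G} (intersection, +0)
JW@1: {C} ∪ {T} = {C,T} (union, +1)
CDJW@1: {G} ∪ {C,T} = {C,G,T} (union, +1)
CD@2: {T} ∪ {G} = {G,T} (union, +1)
JW@2: {C} ∩ {C} = {C} (intersection, +0)
CDJW@2: {G,T} ∪ {C} = {C,G,T} (union, +1)
CD@3: {G} ∪ {T} = {G,T} (union, +1)
JW@3: {T} ∩ {T} = {T} (intersection, +0)
CDJW@3: {G,T} ∩ {T} = {T} (intersection, +0)
per-site changes: [2, 2, 2, 1]; total = 7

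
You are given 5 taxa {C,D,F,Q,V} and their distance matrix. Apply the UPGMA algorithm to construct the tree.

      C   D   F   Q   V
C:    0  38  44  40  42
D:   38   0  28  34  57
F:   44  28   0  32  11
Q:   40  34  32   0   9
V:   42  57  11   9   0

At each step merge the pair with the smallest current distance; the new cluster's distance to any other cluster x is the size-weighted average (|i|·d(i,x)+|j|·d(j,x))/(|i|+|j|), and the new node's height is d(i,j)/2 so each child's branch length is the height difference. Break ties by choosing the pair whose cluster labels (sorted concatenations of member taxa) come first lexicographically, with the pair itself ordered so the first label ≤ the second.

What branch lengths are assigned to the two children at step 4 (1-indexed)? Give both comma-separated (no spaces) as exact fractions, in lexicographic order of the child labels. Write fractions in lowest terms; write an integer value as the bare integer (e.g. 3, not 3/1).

iteration 1: select Q,V (d=9); attach at lengths (9/2, 9/2); label the merged cluster QV
  updated: d(C,QV)=41, d(D,QV)=91/2, d(F,QV)=43/2
iteration 2: select F,QV (d=43/2); attach at lengths (43/4, 25/4); label the merged cluster FQV
  updated: d(C,FQV)=42, d(D,FQV)=119/3
iteration 3: select C,D (d=38); attach at lengths (19, 19); label the merged cluster CD
  updated: d(CD,FQV)=245/6
iteration 4: select CD,FQV (d=245/6); attach at lengths (17/12, 29/3); label the merged cluster CDFQV
final tree: ((C:19,D:19):17/12,(F:43/4,(Q:9/2,V:9/2):25/4):29/3)
total length: 901/12

17/12,29/3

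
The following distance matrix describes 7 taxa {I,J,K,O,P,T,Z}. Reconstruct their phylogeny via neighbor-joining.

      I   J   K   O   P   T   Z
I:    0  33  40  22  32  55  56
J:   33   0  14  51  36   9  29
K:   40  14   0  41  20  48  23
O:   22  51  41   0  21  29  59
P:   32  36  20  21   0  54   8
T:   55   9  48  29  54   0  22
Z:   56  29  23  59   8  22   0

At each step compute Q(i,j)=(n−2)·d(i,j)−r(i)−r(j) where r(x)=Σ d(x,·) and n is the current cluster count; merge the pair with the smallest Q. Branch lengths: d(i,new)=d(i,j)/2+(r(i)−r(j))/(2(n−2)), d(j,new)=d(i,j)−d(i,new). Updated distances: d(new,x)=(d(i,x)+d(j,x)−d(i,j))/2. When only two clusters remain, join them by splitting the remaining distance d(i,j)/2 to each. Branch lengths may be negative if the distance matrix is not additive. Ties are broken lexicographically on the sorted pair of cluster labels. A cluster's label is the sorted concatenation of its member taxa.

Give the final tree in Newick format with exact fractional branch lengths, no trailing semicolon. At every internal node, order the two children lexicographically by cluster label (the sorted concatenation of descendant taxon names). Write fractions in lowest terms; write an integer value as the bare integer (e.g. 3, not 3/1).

((((I:25/2,O:19/2):225/16,(J:-9/8,T:81/8):199/16):87/16,K:149/16):131/32,(P:19/12,Z:77/12):131/32)

iteration 1: select I,O (d=22, Q=-351); attach at lengths (25/2, 19/2); label the merged cluster IO
  updated: d(IO,J)=31, d(IO,K)=59/2, d(IO,P)=31/2, d(IO,T)=31, d(IO,Z)=93/2
iteration 2: select J,T (d=9, Q=-247); attach at lengths (-9/8, 81/8); label the merged cluster JT
  updated: d(IO,JT)=53/2, d(JT,K)=53/2, d(JT,P)=81/2, d(JT,Z)=21
iteration 3: select P,Z (d=8, Q=-317/2); attach at lengths (19/12, 77/12); label the merged cluster PZ
  updated: d(IO,PZ)=27, d(JT,PZ)=107/4, d(K,PZ)=35/2
iteration 4: select IO,JT (d=53/2, Q=-439/4); attach at lengths (225/16, 199/16); label the merged cluster IJOT
  updated: d(IJOT,K)=59/4, d(IJOT,PZ)=109/8
iteration 5: select IJOT,K (d=59/4, Q=-367/8); attach at lengths (87/16, 149/16); label the merged cluster IJKOT
  updated: d(IJKOT,PZ)=131/16
iteration 6: select IJKOT,PZ (d=131/16); attach at lengths (131/32, 131/32); label the merged cluster IJKOPTZ
final tree: ((((I:25/2,O:19/2):225/16,(J:-9/8,T:81/8):199/16):87/16,K:149/16):131/32,(P:19/12,Z:77/12):131/32)
total length: 1415/16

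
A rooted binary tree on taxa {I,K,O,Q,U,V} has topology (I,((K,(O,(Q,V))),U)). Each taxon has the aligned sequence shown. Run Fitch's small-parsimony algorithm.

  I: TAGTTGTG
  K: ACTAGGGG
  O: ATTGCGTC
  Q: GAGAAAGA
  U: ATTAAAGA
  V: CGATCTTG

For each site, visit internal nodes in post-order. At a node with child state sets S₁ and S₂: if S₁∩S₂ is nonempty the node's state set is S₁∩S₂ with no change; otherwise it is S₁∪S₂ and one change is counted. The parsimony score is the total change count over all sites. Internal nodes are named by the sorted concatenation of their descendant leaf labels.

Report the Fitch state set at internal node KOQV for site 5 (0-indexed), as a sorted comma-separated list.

[col 0] QV: children Q:{G}, V:{C} ∪→ {C,G}; cost 1
[col 0] OQV: children O:{A}, QV:{C,G} ∪→ {A,C,G}; cost 1
[col 0] KOQV: children K:{A}, OQV:{A,C,G} ∩→ {A}; cost 0
[col 0] KOQUV: children KOQV:{A}, U:{A} ∩→ {A}; cost 0
[col 0] IKOQUV: children I:{T}, KOQUV:{A} ∪→ {A,T}; cost 1
[col 1] QV: children Q:{A}, V:{G} ∪→ {A,G}; cost 1
[col 1] OQV: children O:{T}, QV:{A,G} ∪→ {A,G,T}; cost 1
[col 1] KOQV: children K:{C}, OQV:{A,G,T} ∪→ {A,C,G,T}; cost 1
[col 1] KOQUV: children KOQV:{A,C,G,T}, U:{T} ∩→ {T}; cost 0
[col 1] IKOQUV: children I:{A}, KOQUV:{T} ∪→ {A,T}; cost 1
[col 2] QV: children Q:{G}, V:{A} ∪→ {A,G}; cost 1
[col 2] OQV: children O:{T}, QV:{A,G} ∪→ {A,G,T}; cost 1
[col 2] KOQV: children K:{T}, OQV:{A,G,T} ∩→ {T}; cost 0
[col 2] KOQUV: children KOQV:{T}, U:{T} ∩→ {T}; cost 0
[col 2] IKOQUV: children I:{G}, KOQUV:{T} ∪→ {G,T}; cost 1
[col 3] QV: children Q:{A}, V:{T} ∪→ {A,T}; cost 1
[col 3] OQV: children O:{G}, QV:{A,T} ∪→ {A,G,T}; cost 1
[col 3] KOQV: children K:{A}, OQV:{A,G,T} ∩→ {A}; cost 0
[col 3] KOQUV: children KOQV:{A}, U:{A} ∩→ {A}; cost 0
[col 3] IKOQUV: children I:{T}, KOQUV:{A} ∪→ {A,T}; cost 1
[col 4] QV: children Q:{A}, V:{C} ∪→ {A,C}; cost 1
[col 4] OQV: children O:{C}, QV:{A,C} ∩→ {C}; cost 0
[col 4] KOQV: children K:{G}, OQV:{C} ∪→ {C,G}; cost 1
[col 4] KOQUV: children KOQV:{C,G}, U:{A} ∪→ {A,C,G}; cost 1
[col 4] IKOQUV: children I:{T}, KOQUV:{A,C,G} ∪→ {A,C,G,T}; cost 1
[col 5] QV: children Q:{A}, V:{T} ∪→ {A,T}; cost 1
[col 5] OQV: children O:{G}, QV:{A,T} ∪→ {A,G,T}; cost 1
[col 5] KOQV: children K:{G}, OQV:{A,G,T} ∩→ {G}; cost 0
[col 5] KOQUV: children KOQV:{G}, U:{A} ∪→ {A,G}; cost 1
[col 5] IKOQUV: children I:{G}, KOQUV:{A,G} ∩→ {G}; cost 0
[col 6] QV: children Q:{G}, V:{T} ∪→ {G,T}; cost 1
[col 6] OQV: children O:{T}, QV:{G,T} ∩→ {T}; cost 0
[col 6] KOQV: children K:{G}, OQV:{T} ∪→ {G,T}; cost 1
[col 6] KOQUV: children KOQV:{G,T}, U:{G} ∩→ {G}; cost 0
[col 6] IKOQUV: children I:{T}, KOQUV:{G} ∪→ {G,T}; cost 1
[col 7] QV: children Q:{A}, V:{G} ∪→ {A,G}; cost 1
[col 7] OQV: children O:{C}, QV:{A,G} ∪→ {A,C,G}; cost 1
[col 7] KOQV: children K:{G}, OQV:{A,C,G} ∩→ {G}; cost 0
[col 7] KOQUV: children KOQV:{G}, U:{A} ∪→ {A,G}; cost 1
[col 7] IKOQUV: children I:{G}, KOQUV:{A,G} ∩→ {G}; cost 0
per-site changes: [3, 4, 3, 3, 4, 3, 3, 3]; total = 26

G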